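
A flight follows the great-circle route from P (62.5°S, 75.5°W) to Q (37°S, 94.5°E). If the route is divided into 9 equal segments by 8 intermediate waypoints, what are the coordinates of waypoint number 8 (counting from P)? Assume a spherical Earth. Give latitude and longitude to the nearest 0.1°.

Convert each endpoint to a unit vector on the sphere (x = cos φ cos λ, y = cos φ sin λ, z = sin φ).
The central angle between the endpoints is δ = arccos(p₁·p₂) ≈ 1.399 rad (80.2°).
Interpolate at f = 8/9 with slerp weights a = sin((1−f)δ)/sin δ ≈ 0.157, b = sin(fδ)/sin δ ≈ 0.961.
p = a·p₁ + b·p₂ ≈ (-0.042, 0.695, -0.718); φ = arcsin(p_z) ≈ -45.87°, λ = atan2(p_y, p_x) ≈ 93.46°.

≈ (45.9°S, 93.5°E)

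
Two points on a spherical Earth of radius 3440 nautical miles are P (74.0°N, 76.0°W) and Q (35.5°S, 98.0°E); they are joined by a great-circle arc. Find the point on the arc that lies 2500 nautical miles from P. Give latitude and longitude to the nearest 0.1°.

≈ (64.1°N, 92.0°E)

The haversine formula gives a central angle δ ≈ 2.468 rad (141.4°) between the endpoints. The total great-circle distance is δ·R ≈ 2.468 × 3440 ≈ 8489 nmi, so the target fraction is f = 2500/8489 ≈ 0.295.
Interpolate at f ≈ 0.295 with slerp weights a = sin((1−f)δ)/sin δ ≈ 1.579, b = sin(fδ)/sin δ ≈ 1.065.
p = a·p₁ + b·p₂ ≈ (-0.015, 0.436, 0.900); φ = arcsin(p_z) ≈ 64.14°, λ = atan2(p_y, p_x) ≈ 92.01°.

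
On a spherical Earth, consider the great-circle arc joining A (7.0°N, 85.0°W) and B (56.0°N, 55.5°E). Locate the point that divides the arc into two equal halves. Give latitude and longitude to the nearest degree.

Write both endpoints as unit vectors p₁, p₂ with components (cos φ cos λ, cos φ sin λ, sin φ).
The central angle between the endpoints is δ = arccos(p₁·p₂) ≈ 1.904 rad (109.1°).
Interpolate at f = 1/2 with slerp weights a = sin((1−f)δ)/sin δ ≈ 0.862, b = sin(fδ)/sin δ ≈ 0.862.
p = a·p₁ + b·p₂ ≈ (0.348, -0.455, 0.820); φ = arcsin(p_z) ≈ 55.06°, λ = atan2(p_y, p_x) ≈ -52.63°.

≈ (55°N, 53°W)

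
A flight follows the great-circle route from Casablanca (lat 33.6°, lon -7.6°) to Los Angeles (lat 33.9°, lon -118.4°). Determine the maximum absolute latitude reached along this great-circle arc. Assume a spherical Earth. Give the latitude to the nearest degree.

The great circle lies in the plane with unit normal n̂ = (p₁ × p₂)/|p₁ × p₂|.
Here n̂_z ≈ -0.648; the vertex latitude is φ_max = arccos|n̂_z| ≈ 49.6°.

≈ 50°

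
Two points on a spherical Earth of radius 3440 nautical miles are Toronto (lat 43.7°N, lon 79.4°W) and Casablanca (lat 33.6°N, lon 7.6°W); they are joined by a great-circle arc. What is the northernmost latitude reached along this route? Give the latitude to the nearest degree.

≈ 46°N

The great circle lies in the plane with unit normal n̂ = (p₁ × p₂)/|p₁ × p₂|.
Here n̂_z ≈ +0.696; the vertex latitude is φ_max = arccos|n̂_z| ≈ 45.9°.
Check via Clairaut: cos φ_max = |cos φ₁| · sin C = cos(43.7°)·sin(74.4°) ≈ 0.696, again giving ≈ 45.9°.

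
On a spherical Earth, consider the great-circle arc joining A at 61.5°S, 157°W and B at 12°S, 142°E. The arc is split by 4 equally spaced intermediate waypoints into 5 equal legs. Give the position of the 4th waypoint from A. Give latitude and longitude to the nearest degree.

≈ 24°S, 149°E

Convert each endpoint to a unit vector on the sphere (x = cos φ cos λ, y = cos φ sin λ, z = sin φ).
The central angle between the endpoints is δ = arccos(p₁·p₂) ≈ 1.149 rad (65.9°).
Interpolate at f = 4/5 with slerp weights a = sin((1−f)δ)/sin δ ≈ 0.250, b = sin(fδ)/sin δ ≈ 0.872.
p = a·p₁ + b·p₂ ≈ (-0.781, 0.478, -0.401); φ = arcsin(p_z) ≈ -23.62°, λ = atan2(p_y, p_x) ≈ 148.53°.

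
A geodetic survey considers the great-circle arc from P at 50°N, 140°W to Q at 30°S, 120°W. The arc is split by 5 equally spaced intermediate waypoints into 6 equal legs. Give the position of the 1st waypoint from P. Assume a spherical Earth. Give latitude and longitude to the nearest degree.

Write both endpoints as unit vectors p₁, p₂ with components (cos φ cos λ, cos φ sin λ, sin φ).
The central angle between the endpoints is δ = arccos(p₁·p₂) ≈ 1.430 rad (81.9°).
Interpolate at f = 1/6 with slerp weights a = sin((1−f)δ)/sin δ ≈ 0.938, b = sin(fδ)/sin δ ≈ 0.238.
p = a·p₁ + b·p₂ ≈ (-0.565, -0.567, 0.600); φ = arcsin(p_z) ≈ 36.84°, λ = atan2(p_y, p_x) ≈ -134.94°.

≈ 37°N, 135°W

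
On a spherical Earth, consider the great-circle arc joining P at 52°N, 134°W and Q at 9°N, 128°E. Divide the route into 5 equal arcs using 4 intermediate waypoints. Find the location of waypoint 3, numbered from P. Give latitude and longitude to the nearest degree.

From cos δ = sin φ₁ sin φ₂ + cos φ₁ cos φ₂ cos Δλ, the central angle is δ ≈ 1.532 rad (87.8°).
Interpolate at f = 3/5 with slerp weights a = sin((1−f)δ)/sin δ ≈ 0.576, b = sin(fδ)/sin δ ≈ 0.796.
p = a·p₁ + b·p₂ ≈ (-0.730, 0.364, 0.578); φ = arcsin(p_z) ≈ 35.32°, λ = atan2(p_y, p_x) ≈ 153.47°.

≈ 35°N, 153°E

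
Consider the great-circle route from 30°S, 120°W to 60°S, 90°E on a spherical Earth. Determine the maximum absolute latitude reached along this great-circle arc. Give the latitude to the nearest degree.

≈ 77°S

The great circle lies in the plane with unit normal n̂ = (p₁ × p₂)/|p₁ × p₂|.
Here n̂_z ≈ -0.217; the vertex latitude is φ_max = arccos|n̂_z| ≈ 77.5°.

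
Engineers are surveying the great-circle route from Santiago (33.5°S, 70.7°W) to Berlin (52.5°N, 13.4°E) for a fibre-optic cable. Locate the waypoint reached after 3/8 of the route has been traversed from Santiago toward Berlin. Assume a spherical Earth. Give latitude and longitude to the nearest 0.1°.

Write both endpoints as unit vectors p₁, p₂ with components (cos φ cos λ, cos φ sin λ, sin φ).
The central angle between the endpoints is δ = arccos(p₁·p₂) ≈ 1.967 rad (112.7°).
Interpolate at f = 3/8 with slerp weights a = sin((1−f)δ)/sin δ ≈ 1.021, b = sin(fδ)/sin δ ≈ 0.729.
p = a·p₁ + b·p₂ ≈ (0.713, -0.701, 0.015); φ = arcsin(p_z) ≈ 0.84°, λ = atan2(p_y, p_x) ≈ -44.51°.

≈ 0.8°N, 44.5°W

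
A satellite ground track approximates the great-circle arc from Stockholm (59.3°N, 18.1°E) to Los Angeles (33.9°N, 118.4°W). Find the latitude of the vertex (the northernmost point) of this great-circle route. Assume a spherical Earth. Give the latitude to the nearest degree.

The great circle lies in the plane with unit normal n̂ = (p₁ × p₂)/|p₁ × p₂|.
Here n̂_z ≈ -0.296; the vertex latitude is φ_max = arccos|n̂_z| ≈ 72.8°.

≈ 73°N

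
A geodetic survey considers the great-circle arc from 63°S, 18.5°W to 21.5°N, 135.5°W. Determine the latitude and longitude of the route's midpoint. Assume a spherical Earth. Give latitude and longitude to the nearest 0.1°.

The haversine formula gives a central angle δ ≈ 2.116 rad (121.2°) between the endpoints.
Interpolate at f = 1/2 with slerp weights a = sin((1−f)δ)/sin δ ≈ 1.019, b = sin(fδ)/sin δ ≈ 1.019.
p = a·p₁ + b·p₂ ≈ (-0.237, -0.811, -0.534); φ = arcsin(p_z) ≈ -32.30°, λ = atan2(p_y, p_x) ≈ -106.32°.

≈ 32.3°S, 106.3°W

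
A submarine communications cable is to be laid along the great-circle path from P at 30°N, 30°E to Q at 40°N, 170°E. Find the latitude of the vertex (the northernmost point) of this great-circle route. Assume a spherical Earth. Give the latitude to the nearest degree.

≈ 64°N

The great circle lies in the plane with unit normal n̂ = (p₁ × p₂)/|p₁ × p₂|.
Here n̂_z ≈ +0.434; the vertex latitude is φ_max = arccos|n̂_z| ≈ 64.3°.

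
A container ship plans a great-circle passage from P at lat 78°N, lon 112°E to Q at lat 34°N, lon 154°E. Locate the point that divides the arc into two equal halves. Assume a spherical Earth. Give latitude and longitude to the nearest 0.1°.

≈ lat 57.1°N, lon 145.9°E

Write both endpoints as unit vectors p₁, p₂ with components (cos φ cos λ, cos φ sin λ, sin φ).
The central angle between the endpoints is δ = arccos(p₁·p₂) ≈ 0.830 rad (47.5°).
Interpolate at f = 1/2 with slerp weights a = sin((1−f)δ)/sin δ ≈ 0.546, b = sin(fδ)/sin δ ≈ 0.546.
p = a·p₁ + b·p₂ ≈ (-0.450, 0.304, 0.840); φ = arcsin(p_z) ≈ 57.13°, λ = atan2(p_y, p_x) ≈ 145.95°.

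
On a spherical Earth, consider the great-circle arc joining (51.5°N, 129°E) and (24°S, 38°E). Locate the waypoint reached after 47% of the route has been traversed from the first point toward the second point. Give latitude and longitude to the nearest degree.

≈ (21°N, 75°E)

Write both endpoints as unit vectors p₁, p₂ with components (cos φ cos λ, cos φ sin λ, sin φ).
The central angle between the endpoints is δ = arccos(p₁·p₂) ≈ 1.905 rad (109.2°).
Interpolate at f = 0.47 with slerp weights a = sin((1−f)δ)/sin δ ≈ 0.896, b = sin(fδ)/sin δ ≈ 0.826.
p = a·p₁ + b·p₂ ≈ (0.244, 0.898, 0.365); φ = arcsin(p_z) ≈ 21.43°, λ = atan2(p_y, p_x) ≈ 74.83°.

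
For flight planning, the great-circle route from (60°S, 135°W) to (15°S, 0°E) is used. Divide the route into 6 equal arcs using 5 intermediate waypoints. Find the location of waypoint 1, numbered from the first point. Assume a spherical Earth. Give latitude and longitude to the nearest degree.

≈ (69°S, 103°W)

Write both endpoints as unit vectors p₁, p₂ with components (cos φ cos λ, cos φ sin λ, sin φ).
The central angle between the endpoints is δ = arccos(p₁·p₂) ≈ 1.688 rad (96.7°).
Interpolate at f = 1/6 with slerp weights a = sin((1−f)δ)/sin δ ≈ 0.993, b = sin(fδ)/sin δ ≈ 0.280.
p = a·p₁ + b·p₂ ≈ (-0.081, -0.351, -0.933); φ = arcsin(p_z) ≈ -68.87°, λ = atan2(p_y, p_x) ≈ -103.01°.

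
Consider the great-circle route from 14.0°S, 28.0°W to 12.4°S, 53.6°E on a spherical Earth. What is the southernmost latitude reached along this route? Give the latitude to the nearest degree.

≈ 17°S

The great circle lies in the plane with unit normal n̂ = (p₁ × p₂)/|p₁ × p₂|.
Here n̂_z ≈ +0.955; the vertex latitude is φ_max = arccos|n̂_z| ≈ 17.3°.
Check via Clairaut: cos φ_max = |cos φ₁| · sin C = cos(14.0°)·sin(100.2°) ≈ 0.955, again giving ≈ 17.3°.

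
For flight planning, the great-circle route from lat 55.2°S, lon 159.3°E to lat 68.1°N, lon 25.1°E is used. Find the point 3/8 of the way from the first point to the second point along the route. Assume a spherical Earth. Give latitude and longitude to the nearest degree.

≈ lat 3°S, lon 126°E

From cos δ = sin φ₁ sin φ₂ + cos φ₁ cos φ₂ cos Δλ, the central angle is δ ≈ 2.715 rad (155.5°).
Interpolate at f = 3/8 with slerp weights a = sin((1−f)δ)/sin δ ≈ 2.397, b = sin(fδ)/sin δ ≈ 2.056.
p = a·p₁ + b·p₂ ≈ (-0.585, 0.809, -0.060); φ = arcsin(p_z) ≈ -3.46°, λ = atan2(p_y, p_x) ≈ 125.88°.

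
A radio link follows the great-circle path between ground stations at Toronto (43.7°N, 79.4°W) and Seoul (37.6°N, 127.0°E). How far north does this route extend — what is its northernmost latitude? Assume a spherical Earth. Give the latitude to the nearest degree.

≈ 75°N

The great circle lies in the plane with unit normal n̂ = (p₁ × p₂)/|p₁ × p₂|.
Here n̂_z ≈ -0.256; the vertex latitude is φ_max = arccos|n̂_z| ≈ 75.2°.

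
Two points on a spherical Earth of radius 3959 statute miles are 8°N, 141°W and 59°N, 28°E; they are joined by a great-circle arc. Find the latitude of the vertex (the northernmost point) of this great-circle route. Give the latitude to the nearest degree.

The great circle lies in the plane with unit normal n̂ = (p₁ × p₂)/|p₁ × p₂|.
Here n̂_z ≈ +0.105; the vertex latitude is φ_max = arccos|n̂_z| ≈ 84.0°.
Check via Clairaut: cos φ_max = |cos φ₁| · sin C = cos(8.0°)·sin(6.1°) ≈ 0.105, again giving ≈ 84.0°.

≈ 84°N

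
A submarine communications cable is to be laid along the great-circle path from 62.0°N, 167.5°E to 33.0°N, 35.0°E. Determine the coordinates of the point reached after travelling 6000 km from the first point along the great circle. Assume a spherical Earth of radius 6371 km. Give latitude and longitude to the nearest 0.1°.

Write both endpoints as unit vectors p₁, p₂ with components (cos φ cos λ, cos φ sin λ, sin φ).
The central angle between the endpoints is δ = arccos(p₁·p₂) ≈ 1.354 rad (77.6°). The total great-circle distance is δ·R ≈ 1.354 × 6371 ≈ 8628 km, so the target fraction is f = 6000/8628 ≈ 0.695.
Interpolate at f ≈ 0.695 with slerp weights a = sin((1−f)δ)/sin δ ≈ 0.410, b = sin(fδ)/sin δ ≈ 0.828.
p = a·p₁ + b·p₂ ≈ (0.381, 0.440, 0.813); φ = arcsin(p_z) ≈ 54.42°, λ = atan2(p_y, p_x) ≈ 49.13°.

≈ 54.4°N, 49.1°E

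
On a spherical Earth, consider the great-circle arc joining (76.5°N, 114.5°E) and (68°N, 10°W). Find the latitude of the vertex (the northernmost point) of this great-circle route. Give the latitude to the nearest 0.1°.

The great circle lies in the plane with unit normal n̂ = (p₁ × p₂)/|p₁ × p₂|.
Here n̂_z ≈ -0.138; the vertex latitude is φ_max = arccos|n̂_z| ≈ 82.1°.

≈ 82.1°N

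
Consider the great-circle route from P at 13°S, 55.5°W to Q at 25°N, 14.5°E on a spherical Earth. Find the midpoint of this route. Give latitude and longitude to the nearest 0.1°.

The haversine formula gives a central angle δ ≈ 1.362 rad (78.1°) between the endpoints.
Interpolate at f = 1/2 with slerp weights a = sin((1−f)δ)/sin δ ≈ 0.644, b = sin(fδ)/sin δ ≈ 0.644.
p = a·p₁ + b·p₂ ≈ (0.920, -0.371, 0.127); φ = arcsin(p_z) ≈ 7.31°, λ = atan2(p_y, p_x) ≈ -21.95°.

≈ 7.3°N, 22.0°W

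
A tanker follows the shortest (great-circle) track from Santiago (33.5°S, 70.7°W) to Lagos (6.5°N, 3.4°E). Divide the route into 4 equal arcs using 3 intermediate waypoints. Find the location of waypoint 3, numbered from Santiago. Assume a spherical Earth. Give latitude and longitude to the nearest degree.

≈ (5°S, 13°W)

Convert each endpoint to a unit vector on the sphere (x = cos φ cos λ, y = cos φ sin λ, z = sin φ).
The central angle between the endpoints is δ = arccos(p₁·p₂) ≈ 1.406 rad (80.5°).
Interpolate at f = 3/4 with slerp weights a = sin((1−f)δ)/sin δ ≈ 0.349, b = sin(fδ)/sin δ ≈ 0.881.
p = a·p₁ + b·p₂ ≈ (0.970, -0.223, -0.093); φ = arcsin(p_z) ≈ -5.33°, λ = atan2(p_y, p_x) ≈ -12.92°.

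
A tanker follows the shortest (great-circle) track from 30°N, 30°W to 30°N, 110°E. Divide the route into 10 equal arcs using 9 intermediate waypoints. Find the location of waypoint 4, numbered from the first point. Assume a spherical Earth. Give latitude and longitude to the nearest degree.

Convert each endpoint to a unit vector on the sphere (x = cos φ cos λ, y = cos φ sin λ, z = sin φ).
The central angle between the endpoints is δ = arccos(p₁·p₂) ≈ 1.901 rad (108.9°).
Interpolate at f = 4/10 with slerp weights a = sin((1−f)δ)/sin δ ≈ 0.961, b = sin(fδ)/sin δ ≈ 0.729.
p = a·p₁ + b·p₂ ≈ (0.505, 0.177, 0.845); φ = arcsin(p_z) ≈ 57.66°, λ = atan2(p_y, p_x) ≈ 19.31°.

≈ 58°N, 19°E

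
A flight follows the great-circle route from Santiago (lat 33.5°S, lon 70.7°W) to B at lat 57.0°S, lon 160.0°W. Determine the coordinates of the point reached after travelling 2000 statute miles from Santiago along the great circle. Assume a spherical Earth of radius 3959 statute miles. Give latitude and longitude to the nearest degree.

≈ lat 53°S, lon 101°W

Convert each endpoint to a unit vector on the sphere (x = cos φ cos λ, y = cos φ sin λ, z = sin φ).
The central angle between the endpoints is δ = arccos(p₁·p₂) ≈ 1.083 rad (62.1°). The total great-circle distance is δ·R ≈ 1.083 × 3959 ≈ 4289 mi, so the target fraction is f = 2000/4289 ≈ 0.466.
Interpolate at f ≈ 0.466 with slerp weights a = sin((1−f)δ)/sin δ ≈ 0.618, b = sin(fδ)/sin δ ≈ 0.548.
p = a·p₁ + b·p₂ ≈ (-0.110, -0.589, -0.801); φ = arcsin(p_z) ≈ -53.20°, λ = atan2(p_y, p_x) ≈ -100.57°.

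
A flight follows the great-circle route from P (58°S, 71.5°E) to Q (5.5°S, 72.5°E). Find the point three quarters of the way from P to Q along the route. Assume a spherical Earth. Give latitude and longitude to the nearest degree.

≈ (19°S, 72°E)

Convert each endpoint to a unit vector on the sphere (x = cos φ cos λ, y = cos φ sin λ, z = sin φ).
The central angle between the endpoints is δ = arccos(p₁·p₂) ≈ 0.916 rad (52.5°).
Interpolate at f = 3/4 with slerp weights a = sin((1−f)δ)/sin δ ≈ 0.286, b = sin(fδ)/sin δ ≈ 0.800.
p = a·p₁ + b·p₂ ≈ (0.287, 0.903, -0.319); φ = arcsin(p_z) ≈ -18.63°, λ = atan2(p_y, p_x) ≈ 72.34°.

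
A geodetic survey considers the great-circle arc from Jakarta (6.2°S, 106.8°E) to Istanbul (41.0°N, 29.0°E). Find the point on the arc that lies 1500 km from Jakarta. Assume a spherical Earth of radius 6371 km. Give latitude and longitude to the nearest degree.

Write both endpoints as unit vectors p₁, p₂ with components (cos φ cos λ, cos φ sin λ, sin φ).
The central angle between the endpoints is δ = arccos(p₁·p₂) ≈ 1.483 rad (85.0°). The total great-circle distance is δ·R ≈ 1.483 × 6371 ≈ 9448 km, so the target fraction is f = 1500/9448 ≈ 0.159.
Interpolate at f ≈ 0.159 with slerp weights a = sin((1−f)δ)/sin δ ≈ 0.952, b = sin(fδ)/sin δ ≈ 0.234.
p = a·p₁ + b·p₂ ≈ (-0.119, 0.992, 0.051); φ = arcsin(p_z) ≈ 2.91°, λ = atan2(p_y, p_x) ≈ 96.84°.

≈ 3°N, 97°E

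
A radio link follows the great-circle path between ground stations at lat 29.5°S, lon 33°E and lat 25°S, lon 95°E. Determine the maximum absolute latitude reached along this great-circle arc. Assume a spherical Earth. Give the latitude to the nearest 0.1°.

≈ 31.4°S

The great circle lies in the plane with unit normal n̂ = (p₁ × p₂)/|p₁ × p₂|.
Here n̂_z ≈ +0.854; the vertex latitude is φ_max = arccos|n̂_z| ≈ 31.4°.
Check via Clairaut: cos φ_max = |cos φ₁| · sin C = cos(29.5°)·sin(101.2°) ≈ 0.854, again giving ≈ 31.4°.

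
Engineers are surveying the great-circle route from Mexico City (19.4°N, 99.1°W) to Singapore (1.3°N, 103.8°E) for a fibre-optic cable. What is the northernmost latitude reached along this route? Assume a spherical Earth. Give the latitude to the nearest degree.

The great circle lies in the plane with unit normal n̂ = (p₁ × p₂)/|p₁ × p₂|.
Here n̂_z ≈ -0.722; the vertex latitude is φ_max = arccos|n̂_z| ≈ 43.8°.

≈ 44°N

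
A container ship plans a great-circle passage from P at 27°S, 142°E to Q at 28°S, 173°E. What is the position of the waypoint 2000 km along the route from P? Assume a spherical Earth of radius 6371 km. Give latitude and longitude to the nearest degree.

≈ 28°S, 162°E

The haversine formula gives a central angle δ ≈ 0.479 rad (27.4°) between the endpoints. The total great-circle distance is δ·R ≈ 0.479 × 6371 ≈ 3051 km, so the target fraction is f = 2000/3051 ≈ 0.655.
Interpolate at f ≈ 0.655 with slerp weights a = sin((1−f)δ)/sin δ ≈ 0.356, b = sin(fδ)/sin δ ≈ 0.670.
p = a·p₁ + b·p₂ ≈ (-0.837, 0.268, -0.476); φ = arcsin(p_z) ≈ -28.45°, λ = atan2(p_y, p_x) ≈ 162.28°.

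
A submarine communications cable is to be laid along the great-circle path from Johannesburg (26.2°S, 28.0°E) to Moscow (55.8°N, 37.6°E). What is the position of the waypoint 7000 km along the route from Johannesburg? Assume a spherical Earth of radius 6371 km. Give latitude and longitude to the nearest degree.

Write both endpoints as unit vectors p₁, p₂ with components (cos φ cos λ, cos φ sin λ, sin φ).
The central angle between the endpoints is δ = arccos(p₁·p₂) ≈ 1.438 rad (82.4°). The total great-circle distance is δ·R ≈ 1.438 × 6371 ≈ 9163 km, so the target fraction is f = 7000/9163 ≈ 0.764.
Interpolate at f ≈ 0.764 with slerp weights a = sin((1−f)δ)/sin δ ≈ 0.336, b = sin(fδ)/sin δ ≈ 0.899.
p = a·p₁ + b·p₂ ≈ (0.666, 0.450, 0.595); φ = arcsin(p_z) ≈ 36.50°, λ = atan2(p_y, p_x) ≈ 34.01°.

≈ 36°N, 34°E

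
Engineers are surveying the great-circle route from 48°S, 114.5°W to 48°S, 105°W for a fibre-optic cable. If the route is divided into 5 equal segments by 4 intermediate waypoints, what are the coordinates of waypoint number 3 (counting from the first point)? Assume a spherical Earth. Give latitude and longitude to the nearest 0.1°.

≈ 48.1°S, 108.8°W

Write both endpoints as unit vectors p₁, p₂ with components (cos φ cos λ, cos φ sin λ, sin φ).
The central angle between the endpoints is δ = arccos(p₁·p₂) ≈ 0.111 rad (6.4°).
Interpolate at f = 3/5 with slerp weights a = sin((1−f)δ)/sin δ ≈ 0.401, b = sin(fδ)/sin δ ≈ 0.601.
p = a·p₁ + b·p₂ ≈ (-0.215, -0.632, -0.744); φ = arcsin(p_z) ≈ -48.09°, λ = atan2(p_y, p_x) ≈ -108.80°.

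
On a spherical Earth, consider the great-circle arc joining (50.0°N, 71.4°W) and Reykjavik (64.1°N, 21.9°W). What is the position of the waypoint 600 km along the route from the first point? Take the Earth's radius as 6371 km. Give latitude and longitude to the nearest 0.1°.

From cos δ = sin φ₁ sin φ₂ + cos φ₁ cos φ₂ cos Δλ, the central angle is δ ≈ 0.513 rad (29.4°). The total great-circle distance is δ·R ≈ 0.513 × 6371 ≈ 3266 km, so the target fraction is f = 600/3266 ≈ 0.184.
Interpolate at f ≈ 0.184 with slerp weights a = sin((1−f)δ)/sin δ ≈ 0.828, b = sin(fδ)/sin δ ≈ 0.192.
p = a·p₁ + b·p₂ ≈ (0.248, -0.536, 0.807); φ = arcsin(p_z) ≈ 53.82°, λ = atan2(p_y, p_x) ≈ -65.21°.

≈ (53.8°N, 65.2°W)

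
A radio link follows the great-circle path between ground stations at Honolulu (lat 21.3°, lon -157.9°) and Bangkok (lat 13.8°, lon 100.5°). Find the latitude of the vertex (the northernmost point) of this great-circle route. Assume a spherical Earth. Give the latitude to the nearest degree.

≈ 27°

The great circle lies in the plane with unit normal n̂ = (p₁ × p₂)/|p₁ × p₂|.
Here n̂_z ≈ -0.890; the vertex latitude is φ_max = arccos|n̂_z| ≈ 27.1°.
Check via Clairaut: cos φ_max = |cos φ₁| · sin C = cos(21.3°)·sin(72.9°) ≈ 0.890, again giving ≈ 27.1°.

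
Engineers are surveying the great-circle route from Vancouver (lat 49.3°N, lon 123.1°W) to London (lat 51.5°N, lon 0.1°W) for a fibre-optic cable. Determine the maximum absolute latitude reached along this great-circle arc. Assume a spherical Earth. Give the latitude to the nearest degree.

≈ 68°N

The great circle lies in the plane with unit normal n̂ = (p₁ × p₂)/|p₁ × p₂|.
Here n̂_z ≈ +0.367; the vertex latitude is φ_max = arccos|n̂_z| ≈ 68.5°.
Check via Clairaut: cos φ_max = |cos φ₁| · sin C = cos(49.3°)·sin(34.2°) ≈ 0.367, again giving ≈ 68.5°.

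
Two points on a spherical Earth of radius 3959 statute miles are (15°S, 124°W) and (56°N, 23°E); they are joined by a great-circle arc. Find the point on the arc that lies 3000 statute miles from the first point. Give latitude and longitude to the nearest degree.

From cos δ = sin φ₁ sin φ₂ + cos φ₁ cos φ₂ cos Δλ, the central angle is δ ≈ 2.302 rad (131.9°). The total great-circle distance is δ·R ≈ 2.302 × 3959 ≈ 9113 mi, so the target fraction is f = 3000/9113 ≈ 0.329.
Interpolate at f ≈ 0.329 with slerp weights a = sin((1−f)δ)/sin δ ≈ 1.343, b = sin(fδ)/sin δ ≈ 0.923.
p = a·p₁ + b·p₂ ≈ (-0.250, -0.873, 0.418); φ = arcsin(p_z) ≈ 24.70°, λ = atan2(p_y, p_x) ≈ -105.97°.

≈ (25°N, 106°W)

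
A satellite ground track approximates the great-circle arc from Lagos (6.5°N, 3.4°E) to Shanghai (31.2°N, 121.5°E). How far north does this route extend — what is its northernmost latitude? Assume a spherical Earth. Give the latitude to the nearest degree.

The great circle lies in the plane with unit normal n̂ = (p₁ × p₂)/|p₁ × p₂|.
Here n̂_z ≈ +0.798; the vertex latitude is φ_max = arccos|n̂_z| ≈ 37.1°.
Check via Clairaut: cos φ_max = |cos φ₁| · sin C = cos(6.5°)·sin(53.4°) ≈ 0.798, again giving ≈ 37.1°.

≈ 37°N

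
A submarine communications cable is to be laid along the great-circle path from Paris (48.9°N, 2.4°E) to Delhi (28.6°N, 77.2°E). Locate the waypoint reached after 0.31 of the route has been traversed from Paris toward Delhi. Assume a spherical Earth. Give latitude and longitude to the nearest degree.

≈ 49°N, 30°E

Write both endpoints as unit vectors p₁, p₂ with components (cos φ cos λ, cos φ sin λ, sin φ).
The central angle between the endpoints is δ = arccos(p₁·p₂) ≈ 1.033 rad (59.2°).
Interpolate at f = 0.31 with slerp weights a = sin((1−f)δ)/sin δ ≈ 0.761, b = sin(fδ)/sin δ ≈ 0.367.
p = a·p₁ + b·p₂ ≈ (0.571, 0.335, 0.749); φ = arcsin(p_z) ≈ 48.53°, λ = atan2(p_y, p_x) ≈ 30.37°.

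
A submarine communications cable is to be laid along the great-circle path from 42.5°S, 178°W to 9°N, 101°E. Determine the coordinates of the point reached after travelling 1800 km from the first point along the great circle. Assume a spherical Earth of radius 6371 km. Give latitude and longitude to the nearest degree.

≈ 37°S, 162°E

Write both endpoints as unit vectors p₁, p₂ with components (cos φ cos λ, cos φ sin λ, sin φ).
The central angle between the endpoints is δ = arccos(p₁·p₂) ≈ 1.563 rad (89.5°). The total great-circle distance is δ·R ≈ 1.563 × 6371 ≈ 9955 km, so the target fraction is f = 1800/9955 ≈ 0.181.
Interpolate at f ≈ 0.181 with slerp weights a = sin((1−f)δ)/sin δ ≈ 0.958, b = sin(fδ)/sin δ ≈ 0.279.
p = a·p₁ + b·p₂ ≈ (-0.758, 0.246, -0.604); φ = arcsin(p_z) ≈ -37.13°, λ = atan2(p_y, p_x) ≈ 162.05°.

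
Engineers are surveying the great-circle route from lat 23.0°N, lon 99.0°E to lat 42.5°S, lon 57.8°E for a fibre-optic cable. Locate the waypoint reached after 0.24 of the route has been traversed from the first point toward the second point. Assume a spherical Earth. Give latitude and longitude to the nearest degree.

≈ lat 7°N, lon 90°E

Convert each endpoint to a unit vector on the sphere (x = cos φ cos λ, y = cos φ sin λ, z = sin φ).
The central angle between the endpoints is δ = arccos(p₁·p₂) ≈ 1.322 rad (75.7°).
Interpolate at f = 0.24 with slerp weights a = sin((1−f)δ)/sin δ ≈ 0.871, b = sin(fδ)/sin δ ≈ 0.322.
p = a·p₁ + b·p₂ ≈ (0.001, 0.992, 0.123); φ = arcsin(p_z) ≈ 7.05°, λ = atan2(p_y, p_x) ≈ 89.94°.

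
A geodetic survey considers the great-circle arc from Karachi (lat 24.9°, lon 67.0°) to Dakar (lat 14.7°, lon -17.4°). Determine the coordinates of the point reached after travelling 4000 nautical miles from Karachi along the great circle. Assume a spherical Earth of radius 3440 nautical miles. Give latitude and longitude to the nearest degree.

≈ lat 19°, lon -5°

From cos δ = sin φ₁ sin φ₂ + cos φ₁ cos φ₂ cos Δλ, the central angle is δ ≈ 1.377 rad (78.9°). The total great-circle distance is δ·R ≈ 1.377 × 3440 ≈ 4737 nmi, so the target fraction is f = 4000/4737 ≈ 0.844.
Interpolate at f ≈ 0.844 with slerp weights a = sin((1−f)δ)/sin δ ≈ 0.217, b = sin(fδ)/sin δ ≈ 0.935.
p = a·p₁ + b·p₂ ≈ (0.940, -0.090, 0.329); φ = arcsin(p_z) ≈ 19.19°, λ = atan2(p_y, p_x) ≈ -5.44°.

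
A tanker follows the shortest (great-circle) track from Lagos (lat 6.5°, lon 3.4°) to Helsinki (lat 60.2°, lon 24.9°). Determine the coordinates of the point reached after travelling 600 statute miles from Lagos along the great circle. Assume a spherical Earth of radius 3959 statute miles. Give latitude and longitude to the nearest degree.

≈ lat 15°, lon 5°

Write both endpoints as unit vectors p₁, p₂ with components (cos φ cos λ, cos φ sin λ, sin φ).
The central angle between the endpoints is δ = arccos(p₁·p₂) ≈ 0.979 rad (56.1°). The total great-circle distance is δ·R ≈ 0.979 × 3959 ≈ 3877 mi, so the target fraction is f = 600/3877 ≈ 0.155.
Interpolate at f ≈ 0.155 with slerp weights a = sin((1−f)δ)/sin δ ≈ 0.887, b = sin(fδ)/sin δ ≈ 0.182.
p = a·p₁ + b·p₂ ≈ (0.962, 0.090, 0.258); φ = arcsin(p_z) ≈ 14.97°, λ = atan2(p_y, p_x) ≈ 5.37°.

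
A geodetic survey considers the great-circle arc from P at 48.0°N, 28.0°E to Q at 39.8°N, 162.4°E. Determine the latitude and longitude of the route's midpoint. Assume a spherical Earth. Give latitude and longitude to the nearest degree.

≈ 68°N, 105°E

From cos δ = sin φ₁ sin φ₂ + cos φ₁ cos φ₂ cos Δλ, the central angle is δ ≈ 1.455 rad (83.3°).
Interpolate at f = 1/2 with slerp weights a = sin((1−f)δ)/sin δ ≈ 0.669, b = sin(fδ)/sin δ ≈ 0.669.
p = a·p₁ + b·p₂ ≈ (-0.095, 0.366, 0.926); φ = arcsin(p_z) ≈ 67.80°, λ = atan2(p_y, p_x) ≈ 104.52°.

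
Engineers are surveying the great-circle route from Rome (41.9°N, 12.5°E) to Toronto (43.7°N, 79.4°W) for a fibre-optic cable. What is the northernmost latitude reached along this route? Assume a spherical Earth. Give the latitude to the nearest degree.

≈ 53°N

The great circle lies in the plane with unit normal n̂ = (p₁ × p₂)/|p₁ × p₂|.
Here n̂_z ≈ -0.600; the vertex latitude is φ_max = arccos|n̂_z| ≈ 53.1°.
Check via Clairaut: cos φ_max = |cos φ₁| · sin C = cos(41.9°)·sin(53.7°) ≈ 0.600, again giving ≈ 53.1°.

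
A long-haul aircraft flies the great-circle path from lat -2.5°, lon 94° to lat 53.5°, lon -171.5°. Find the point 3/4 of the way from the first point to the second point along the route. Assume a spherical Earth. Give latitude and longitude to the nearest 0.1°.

Convert each endpoint to a unit vector on the sphere (x = cos φ cos λ, y = cos φ sin λ, z = sin φ).
The central angle between the endpoints is δ = arccos(p₁·p₂) ≈ 1.653 rad (94.7°).
Interpolate at f = 3/4 with slerp weights a = sin((1−f)δ)/sin δ ≈ 0.403, b = sin(fδ)/sin δ ≈ 0.949.
p = a·p₁ + b·p₂ ≈ (-0.586, 0.318, 0.745); φ = arcsin(p_z) ≈ 48.17°, λ = atan2(p_y, p_x) ≈ 151.52°.

≈ lat 48.2°, lon 151.5°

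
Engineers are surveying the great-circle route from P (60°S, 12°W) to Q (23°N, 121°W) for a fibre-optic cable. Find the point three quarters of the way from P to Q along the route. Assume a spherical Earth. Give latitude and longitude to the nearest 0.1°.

≈ (2.6°S, 105.4°W)

Write both endpoints as unit vectors p₁, p₂ with components (cos φ cos λ, cos φ sin λ, sin φ).
The central angle between the endpoints is δ = arccos(p₁·p₂) ≈ 2.081 rad (119.2°).
Interpolate at f = 3/4 with slerp weights a = sin((1−f)δ)/sin δ ≈ 0.570, b = sin(fδ)/sin δ ≈ 1.146.
p = a·p₁ + b·p₂ ≈ (-0.265, -0.963, -0.046); φ = arcsin(p_z) ≈ -2.61°, λ = atan2(p_y, p_x) ≈ -105.36°.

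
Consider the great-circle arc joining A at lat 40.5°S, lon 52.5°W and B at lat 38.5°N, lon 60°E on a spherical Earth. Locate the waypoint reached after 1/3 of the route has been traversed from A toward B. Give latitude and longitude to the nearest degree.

Convert each endpoint to a unit vector on the sphere (x = cos φ cos λ, y = cos φ sin λ, z = sin φ).
The central angle between the endpoints is δ = arccos(p₁·p₂) ≈ 2.255 rad (129.2°).
Interpolate at f = 1/3 with slerp weights a = sin((1−f)δ)/sin δ ≈ 1.287, b = sin(fδ)/sin δ ≈ 0.881.
p = a·p₁ + b·p₂ ≈ (0.941, -0.179, -0.288); φ = arcsin(p_z) ≈ -16.72°, λ = atan2(p_y, p_x) ≈ -10.80°.

≈ lat 17°S, lon 11°W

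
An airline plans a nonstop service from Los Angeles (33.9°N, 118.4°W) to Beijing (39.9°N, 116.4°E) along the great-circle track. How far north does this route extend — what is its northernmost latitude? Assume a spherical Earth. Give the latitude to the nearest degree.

The great circle lies in the plane with unit normal n̂ = (p₁ × p₂)/|p₁ × p₂|.
Here n̂_z ≈ -0.520; the vertex latitude is φ_max = arccos|n̂_z| ≈ 58.6°.
Check via Clairaut: cos φ_max = |cos φ₁| · sin C = cos(33.9°)·sin(38.8°) ≈ 0.520, again giving ≈ 58.6°.

≈ 59°N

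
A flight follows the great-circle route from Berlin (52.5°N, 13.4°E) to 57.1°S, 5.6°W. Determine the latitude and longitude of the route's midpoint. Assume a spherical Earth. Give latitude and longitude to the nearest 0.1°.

≈ 2.3°S, 4.4°E

From cos δ = sin φ₁ sin φ₂ + cos φ₁ cos φ₂ cos Δλ, the central angle is δ ≈ 1.932 rad (110.7°).
Interpolate at f = 1/2 with slerp weights a = sin((1−f)δ)/sin δ ≈ 0.879, b = sin(fδ)/sin δ ≈ 0.879.
p = a·p₁ + b·p₂ ≈ (0.996, 0.077, -0.041); φ = arcsin(p_z) ≈ -2.33°, λ = atan2(p_y, p_x) ≈ 4.45°.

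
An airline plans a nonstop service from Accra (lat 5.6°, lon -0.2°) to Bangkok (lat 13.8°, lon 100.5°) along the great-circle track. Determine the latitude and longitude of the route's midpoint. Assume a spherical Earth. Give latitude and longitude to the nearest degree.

Convert each endpoint to a unit vector on the sphere (x = cos φ cos λ, y = cos φ sin λ, z = sin φ).
The central angle between the endpoints is δ = arccos(p₁·p₂) ≈ 1.728 rad (99.0°).
Interpolate at f = 1/2 with slerp weights a = sin((1−f)δ)/sin δ ≈ 0.770, b = sin(fδ)/sin δ ≈ 0.770.
p = a·p₁ + b·p₂ ≈ (0.630, 0.732, 0.259); φ = arcsin(p_z) ≈ 14.99°, λ = atan2(p_y, p_x) ≈ 49.30°.

≈ lat 15°, lon 49°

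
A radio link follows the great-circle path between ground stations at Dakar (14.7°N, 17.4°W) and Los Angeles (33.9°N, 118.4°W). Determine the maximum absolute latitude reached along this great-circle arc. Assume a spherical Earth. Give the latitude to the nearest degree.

The great circle lies in the plane with unit normal n̂ = (p₁ × p₂)/|p₁ × p₂|.
Here n̂_z ≈ -0.788; the vertex latitude is φ_max = arccos|n̂_z| ≈ 38.0°.
Check via Clairaut: cos φ_max = |cos φ₁| · sin C = cos(14.7°)·sin(54.6°) ≈ 0.788, again giving ≈ 38.0°.

≈ 38°N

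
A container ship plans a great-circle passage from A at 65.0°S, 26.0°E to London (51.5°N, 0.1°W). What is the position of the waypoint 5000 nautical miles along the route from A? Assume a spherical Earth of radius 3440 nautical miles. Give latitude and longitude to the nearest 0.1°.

Write both endpoints as unit vectors p₁, p₂ with components (cos φ cos λ, cos φ sin λ, sin φ).
The central angle between the endpoints is δ = arccos(p₁·p₂) ≈ 2.064 rad (118.2°). The total great-circle distance is δ·R ≈ 2.064 × 3440 ≈ 7099 nmi, so the target fraction is f = 5000/7099 ≈ 0.704.
Interpolate at f ≈ 0.704 with slerp weights a = sin((1−f)δ)/sin δ ≈ 0.650, b = sin(fδ)/sin δ ≈ 1.127.
p = a·p₁ + b·p₂ ≈ (0.949, 0.119, 0.293); φ = arcsin(p_z) ≈ 17.03°, λ = atan2(p_y, p_x) ≈ 7.16°.

≈ 17.0°N, 7.2°E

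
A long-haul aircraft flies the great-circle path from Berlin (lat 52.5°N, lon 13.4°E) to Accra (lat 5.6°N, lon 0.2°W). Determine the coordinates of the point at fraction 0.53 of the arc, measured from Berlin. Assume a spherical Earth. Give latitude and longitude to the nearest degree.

≈ lat 28°N, lon 5°E

Convert each endpoint to a unit vector on the sphere (x = cos φ cos λ, y = cos φ sin λ, z = sin φ).
The central angle between the endpoints is δ = arccos(p₁·p₂) ≈ 0.842 rad (48.2°).
Interpolate at f = 0.53 with slerp weights a = sin((1−f)δ)/sin δ ≈ 0.517, b = sin(fδ)/sin δ ≈ 0.579.
p = a·p₁ + b·p₂ ≈ (0.882, 0.071, 0.466); φ = arcsin(p_z) ≈ 27.80°, λ = atan2(p_y, p_x) ≈ 4.60°.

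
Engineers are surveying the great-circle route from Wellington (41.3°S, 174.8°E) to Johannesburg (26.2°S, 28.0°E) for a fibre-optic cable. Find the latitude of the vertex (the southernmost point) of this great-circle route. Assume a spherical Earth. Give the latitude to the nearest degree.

≈ 67°S

The great circle lies in the plane with unit normal n̂ = (p₁ × p₂)/|p₁ × p₂|.
Here n̂_z ≈ -0.384; the vertex latitude is φ_max = arccos|n̂_z| ≈ 67.4°.
Check via Clairaut: cos φ_max = |cos φ₁| · sin C = cos(41.3°)·sin(149.3°) ≈ 0.384, again giving ≈ 67.4°.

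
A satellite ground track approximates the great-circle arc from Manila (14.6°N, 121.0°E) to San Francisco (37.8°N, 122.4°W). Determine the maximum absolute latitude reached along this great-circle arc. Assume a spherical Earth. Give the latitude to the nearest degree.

≈ 46°N

The great circle lies in the plane with unit normal n̂ = (p₁ × p₂)/|p₁ × p₂|.
Here n̂_z ≈ +0.696; the vertex latitude is φ_max = arccos|n̂_z| ≈ 45.9°.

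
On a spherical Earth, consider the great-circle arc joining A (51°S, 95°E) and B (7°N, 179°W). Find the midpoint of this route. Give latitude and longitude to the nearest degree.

≈ (28°S, 150°E)

The haversine formula gives a central angle δ ≈ 1.622 rad (92.9°) between the endpoints.
Interpolate at f = 1/2 with slerp weights a = sin((1−f)δ)/sin δ ≈ 0.726, b = sin(fδ)/sin δ ≈ 0.726.
p = a·p₁ + b·p₂ ≈ (-0.760, 0.443, -0.476); φ = arcsin(p_z) ≈ -28.40°, λ = atan2(p_y, p_x) ≈ 149.80°.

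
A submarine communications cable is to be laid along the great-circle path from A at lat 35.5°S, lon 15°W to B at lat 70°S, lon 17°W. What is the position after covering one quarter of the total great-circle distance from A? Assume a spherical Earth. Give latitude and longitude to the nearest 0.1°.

Convert each endpoint to a unit vector on the sphere (x = cos φ cos λ, y = cos φ sin λ, z = sin φ).
The central angle between the endpoints is δ = arccos(p₁·p₂) ≈ 0.602 rad (34.5°).
Interpolate at f = 1/4 with slerp weights a = sin((1−f)δ)/sin δ ≈ 0.771, b = sin(fδ)/sin δ ≈ 0.265.
p = a·p₁ + b·p₂ ≈ (0.693, -0.189, -0.696); φ = arcsin(p_z) ≈ -44.13°, λ = atan2(p_y, p_x) ≈ -15.25°.

≈ lat 44.1°S, lon 15.3°W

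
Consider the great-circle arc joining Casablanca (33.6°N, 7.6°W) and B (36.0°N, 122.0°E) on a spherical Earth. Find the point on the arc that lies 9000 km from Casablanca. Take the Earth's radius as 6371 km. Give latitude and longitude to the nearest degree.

≈ (47°N, 108°E)

Convert each endpoint to a unit vector on the sphere (x = cos φ cos λ, y = cos φ sin λ, z = sin φ).
The central angle between the endpoints is δ = arccos(p₁·p₂) ≈ 1.675 rad (96.0°). The total great-circle distance is δ·R ≈ 1.675 × 6371 ≈ 10673 km, so the target fraction is f = 9000/10673 ≈ 0.843.
Interpolate at f ≈ 0.843 with slerp weights a = sin((1−f)δ)/sin δ ≈ 0.261, b = sin(fδ)/sin δ ≈ 0.993.
p = a·p₁ + b·p₂ ≈ (-0.210, 0.652, 0.728); φ = arcsin(p_z) ≈ 46.72°, λ = atan2(p_y, p_x) ≈ 107.86°.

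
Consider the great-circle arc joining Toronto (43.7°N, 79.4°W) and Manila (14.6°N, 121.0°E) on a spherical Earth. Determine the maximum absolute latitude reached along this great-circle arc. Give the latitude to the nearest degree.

≈ 74°N

The great circle lies in the plane with unit normal n̂ = (p₁ × p₂)/|p₁ × p₂|.
Here n̂_z ≈ -0.278; the vertex latitude is φ_max = arccos|n̂_z| ≈ 73.8°.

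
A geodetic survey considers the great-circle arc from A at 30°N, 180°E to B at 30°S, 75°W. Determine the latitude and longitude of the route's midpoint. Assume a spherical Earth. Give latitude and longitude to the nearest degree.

From cos δ = sin φ₁ sin φ₂ + cos φ₁ cos φ₂ cos Δλ, the central angle is δ ≈ 2.031 rad (116.4°).
Interpolate at f = 1/2 with slerp weights a = sin((1−f)δ)/sin δ ≈ 0.948, b = sin(fδ)/sin δ ≈ 0.948.
p = a·p₁ + b·p₂ ≈ (-0.609, -0.793, 0.000); φ = arcsin(p_z) ≈ 0.00°, λ = atan2(p_y, p_x) ≈ -127.50°.

≈ 0°N, 128°W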